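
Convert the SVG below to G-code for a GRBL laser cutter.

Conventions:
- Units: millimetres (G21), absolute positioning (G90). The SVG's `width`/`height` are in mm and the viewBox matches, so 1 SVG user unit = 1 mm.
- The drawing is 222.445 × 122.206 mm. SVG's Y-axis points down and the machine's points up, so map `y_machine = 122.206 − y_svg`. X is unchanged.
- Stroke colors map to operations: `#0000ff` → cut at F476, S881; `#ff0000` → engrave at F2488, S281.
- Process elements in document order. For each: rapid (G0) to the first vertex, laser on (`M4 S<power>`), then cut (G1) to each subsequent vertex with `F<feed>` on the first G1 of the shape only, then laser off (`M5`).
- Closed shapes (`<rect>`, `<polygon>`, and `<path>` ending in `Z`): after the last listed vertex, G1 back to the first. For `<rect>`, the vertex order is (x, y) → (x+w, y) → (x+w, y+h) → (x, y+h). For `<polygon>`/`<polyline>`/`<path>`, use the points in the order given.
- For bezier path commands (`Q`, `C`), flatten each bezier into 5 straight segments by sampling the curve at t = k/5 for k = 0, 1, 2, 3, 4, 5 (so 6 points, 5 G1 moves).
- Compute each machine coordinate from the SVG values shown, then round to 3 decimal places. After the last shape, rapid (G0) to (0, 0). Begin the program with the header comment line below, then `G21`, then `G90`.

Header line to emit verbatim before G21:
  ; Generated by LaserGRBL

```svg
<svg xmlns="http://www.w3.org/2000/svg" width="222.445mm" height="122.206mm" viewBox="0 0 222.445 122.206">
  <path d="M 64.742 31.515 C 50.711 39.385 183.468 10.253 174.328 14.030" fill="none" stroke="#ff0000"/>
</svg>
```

Since the viewBox matches the mm dimensions, user units are millimetres directly. The only transform is the Y-flip y_m = 122.206 − y_svg.

Shape 1 is a cubic bezier drawn with `<path>`. Its stroke #ff0000 means engrave at S281, F2488. After flipping Y the toolpath is (64.742,90.691) → (71.628,89.850) → (99.887,94.534) → (135.661,101.386) → (165.094,107.052) → (174.328,108.176).

; Generated by LaserGRBL
G21
G90
G0 X64.742 Y90.691
M4 S281
G1 X71.628 Y89.850 F2488
G1 X99.887 Y94.534
G1 X135.661 Y101.386
G1 X165.094 Y107.052
G1 X174.328 Y108.176
M5
G0 X0.000 Y0.000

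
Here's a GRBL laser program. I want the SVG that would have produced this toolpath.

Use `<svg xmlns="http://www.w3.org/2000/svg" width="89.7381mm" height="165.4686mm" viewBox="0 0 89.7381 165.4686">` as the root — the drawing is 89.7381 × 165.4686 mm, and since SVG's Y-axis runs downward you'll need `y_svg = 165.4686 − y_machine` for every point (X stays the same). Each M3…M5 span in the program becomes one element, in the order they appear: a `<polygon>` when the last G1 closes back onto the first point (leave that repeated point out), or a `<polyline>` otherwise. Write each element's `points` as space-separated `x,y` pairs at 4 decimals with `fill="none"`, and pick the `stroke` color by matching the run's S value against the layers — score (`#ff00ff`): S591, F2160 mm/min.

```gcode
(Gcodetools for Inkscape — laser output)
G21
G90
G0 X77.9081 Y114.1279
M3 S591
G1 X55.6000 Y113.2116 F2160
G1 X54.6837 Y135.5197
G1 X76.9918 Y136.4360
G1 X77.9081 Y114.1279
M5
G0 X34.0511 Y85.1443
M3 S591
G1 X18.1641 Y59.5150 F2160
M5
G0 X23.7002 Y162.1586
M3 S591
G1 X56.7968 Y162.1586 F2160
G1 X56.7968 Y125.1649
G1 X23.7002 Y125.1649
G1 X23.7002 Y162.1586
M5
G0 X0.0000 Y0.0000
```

Each laser-on run becomes one SVG element. Flip Y back into SVG space with y_svg = 165.4686 − y_machine. Every run uses S591, so all elements get stroke `#ff00ff` (score).

Run 1: The run returns to its start, so emit a `<polygon>` with points (Y-flipped): 77.9081,51.3407 55.6000,52.2570 54.6837,29.9489 76.9918,29.0326.

Run 2: The run is open, so emit a `<polyline>` with points (Y-flipped): 34.0511,80.3243 18.1641,105.9536.

Run 3: The run returns to its start, so emit a `<polygon>` with points (Y-flipped): 23.7002,3.3100 56.7968,3.3100 56.7968,40.3037 23.7002,40.3037.

<svg xmlns="http://www.w3.org/2000/svg" width="89.7381mm" height="165.4686mm" viewBox="0 0 89.7381 165.4686">
  <polygon points="77.9081,51.3407 55.6000,52.2570 54.6837,29.9489 76.9918,29.0326" fill="none" stroke="#ff00ff"/>
  <polyline points="34.0511,80.3243 18.1641,105.9536" fill="none" stroke="#ff00ff"/>
  <polygon points="23.7002,3.3100 56.7968,3.3100 56.7968,40.3037 23.7002,40.3037" fill="none" stroke="#ff00ff"/>
</svg>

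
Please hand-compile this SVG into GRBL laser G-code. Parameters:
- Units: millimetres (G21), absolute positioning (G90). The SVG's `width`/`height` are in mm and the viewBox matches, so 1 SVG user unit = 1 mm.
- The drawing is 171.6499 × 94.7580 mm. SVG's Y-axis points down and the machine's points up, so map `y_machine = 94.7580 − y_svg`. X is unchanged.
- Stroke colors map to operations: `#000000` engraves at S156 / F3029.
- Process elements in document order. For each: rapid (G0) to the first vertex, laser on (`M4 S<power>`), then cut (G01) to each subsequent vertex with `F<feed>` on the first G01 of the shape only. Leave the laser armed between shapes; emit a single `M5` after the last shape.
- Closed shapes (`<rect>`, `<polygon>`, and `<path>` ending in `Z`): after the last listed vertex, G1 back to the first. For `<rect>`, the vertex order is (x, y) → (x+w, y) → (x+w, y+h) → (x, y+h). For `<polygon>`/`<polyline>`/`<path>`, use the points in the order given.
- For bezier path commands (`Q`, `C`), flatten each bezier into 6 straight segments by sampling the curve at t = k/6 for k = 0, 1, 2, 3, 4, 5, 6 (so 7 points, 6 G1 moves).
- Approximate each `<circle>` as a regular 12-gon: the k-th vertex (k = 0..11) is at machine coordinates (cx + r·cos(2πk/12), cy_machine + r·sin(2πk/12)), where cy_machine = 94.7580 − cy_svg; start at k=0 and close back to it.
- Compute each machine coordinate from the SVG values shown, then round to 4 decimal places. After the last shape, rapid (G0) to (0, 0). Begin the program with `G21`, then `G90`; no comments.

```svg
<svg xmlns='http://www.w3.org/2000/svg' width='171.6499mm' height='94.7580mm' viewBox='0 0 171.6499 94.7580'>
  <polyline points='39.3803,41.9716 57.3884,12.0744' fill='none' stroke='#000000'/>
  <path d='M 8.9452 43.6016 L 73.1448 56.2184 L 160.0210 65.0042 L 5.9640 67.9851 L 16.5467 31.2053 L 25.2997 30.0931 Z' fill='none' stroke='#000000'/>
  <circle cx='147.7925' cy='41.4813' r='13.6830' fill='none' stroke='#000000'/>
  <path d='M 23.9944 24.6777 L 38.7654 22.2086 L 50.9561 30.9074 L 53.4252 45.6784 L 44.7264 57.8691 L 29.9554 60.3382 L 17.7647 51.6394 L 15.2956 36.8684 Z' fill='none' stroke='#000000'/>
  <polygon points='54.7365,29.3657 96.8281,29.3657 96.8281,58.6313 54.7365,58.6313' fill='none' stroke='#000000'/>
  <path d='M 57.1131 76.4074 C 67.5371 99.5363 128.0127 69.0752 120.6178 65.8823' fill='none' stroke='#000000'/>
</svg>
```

G21
G90
G0 X39.3803 Y52.7864
M4 S156
G01 X57.3884 Y82.6836 F3029
G0 X8.9452 Y51.1564
M4 S156
G01 X73.1448 Y38.5396 F3029
G01 X160.0210 Y29.7538
G01 X5.9640 Y26.7729
G01 X16.5467 Y63.5527
G01 X25.2997 Y64.6649
G01 X8.9452 Y51.1564
G0 X161.4755 Y53.2767
M4 S156
G01 X159.6423 Y60.1182 F3029
G01 X154.6340 Y65.1265
G01 X147.7925 Y66.9597
G01 X140.9510 Y65.1265
G01 X135.9427 Y60.1182
G01 X134.1095 Y53.2767
G01 X135.9427 Y46.4352
G01 X140.9510 Y41.4269
G01 X147.7925 Y39.5937
G01 X154.6340 Y41.4269
G01 X159.6423 Y46.4352
G01 X161.4755 Y53.2767
G0 X23.9944 Y70.0803
M4 S156
G01 X38.7654 Y72.5494 F3029
G01 X50.9561 Y63.8506
G01 X53.4252 Y49.0796
G01 X44.7264 Y36.8889
G01 X29.9554 Y34.4198
G01 X17.7647 Y43.1186
G01 X15.2956 Y57.8896
G01 X23.9944 Y70.0803
G0 X54.7365 Y65.3923
M4 S156
G01 X96.8281 Y65.3923 F3029
G01 X96.8281 Y36.1267
G01 X54.7365 Y36.1267
G01 X54.7365 Y65.3923
G0 X57.1131 Y18.3506
M4 S156
G01 X65.9501 Y10.8776 F3029
G01 X79.8535 Y10.0903
G01 X95.5475 Y13.7425
G01 X109.7567 Y19.5881
G01 X119.2053 Y25.3812
G01 X120.6178 Y28.8757
M5
G0 X0.0000 Y0.0000

Since the viewBox matches the mm dimensions, user units are millimetres directly. The only transform is the Y-flip y_m = 94.7580 − y_svg.

Shape 1 is a line segment drawn with `<polyline>`. Its stroke #000000 means engrave at S156, F3029. After flipping Y the toolpath is (39.3803,52.7864) → (57.3884,82.6836).

Shape 2 is a closed polygon drawn with `<path>`. Its stroke #000000 means engrave at S156, F3029. After flipping Y the toolpath is (8.9452,51.1564) → (73.1448,38.5396) → (160.0210,29.7538) → (5.9640,26.7729) → (16.5467,63.5527) → (25.2997,64.6649) → (8.9452,51.1564), returning to the start.

Shape 3 is a circle drawn with `<circle>`. Its stroke #000000 means engrave at S156, F3029. After flipping Y the toolpath is (161.4755,53.2767) → (159.6423,60.1182) → (154.6340,65.1265) → (147.7925,66.9597) → (140.9510,65.1265) → (135.9427,60.1182) → (134.1095,53.2767) → (135.9427,46.4352) → (140.9510,41.4269) → (147.7925,39.5937) → (154.6340,41.4269) → (159.6423,46.4352) → (161.4755,53.2767), returning to the start.

Shape 4 is a regular polygon drawn with `<path>`. Its stroke #000000 means engrave at S156, F3029. After flipping Y the toolpath is (23.9944,70.0803) → (38.7654,72.5494) → (50.9561,63.8506) → (53.4252,49.0796) → (44.7264,36.8889) → (29.9554,34.4198) → (17.7647,43.1186) → (15.2956,57.8896) → (23.9944,70.0803), returning to the start.

Shape 5 is a rectangle drawn with `<polygon>`. Its stroke #000000 means engrave at S156, F3029. After flipping Y the toolpath is (54.7365,65.3923) → (96.8281,65.3923) → (96.8281,36.1267) → (54.7365,36.1267) → (54.7365,65.3923), returning to the start.

Shape 6 is a cubic bezier drawn with `<path>`. Its stroke #000000 means engrave at S156, F3029. After flipping Y the toolpath is (57.1131,18.3506) → (65.9501,10.8776) → (79.8535,10.0903) → (95.5475,13.7425) → (109.7567,19.5881) → (119.2053,25.3812) → (120.6178,28.8757).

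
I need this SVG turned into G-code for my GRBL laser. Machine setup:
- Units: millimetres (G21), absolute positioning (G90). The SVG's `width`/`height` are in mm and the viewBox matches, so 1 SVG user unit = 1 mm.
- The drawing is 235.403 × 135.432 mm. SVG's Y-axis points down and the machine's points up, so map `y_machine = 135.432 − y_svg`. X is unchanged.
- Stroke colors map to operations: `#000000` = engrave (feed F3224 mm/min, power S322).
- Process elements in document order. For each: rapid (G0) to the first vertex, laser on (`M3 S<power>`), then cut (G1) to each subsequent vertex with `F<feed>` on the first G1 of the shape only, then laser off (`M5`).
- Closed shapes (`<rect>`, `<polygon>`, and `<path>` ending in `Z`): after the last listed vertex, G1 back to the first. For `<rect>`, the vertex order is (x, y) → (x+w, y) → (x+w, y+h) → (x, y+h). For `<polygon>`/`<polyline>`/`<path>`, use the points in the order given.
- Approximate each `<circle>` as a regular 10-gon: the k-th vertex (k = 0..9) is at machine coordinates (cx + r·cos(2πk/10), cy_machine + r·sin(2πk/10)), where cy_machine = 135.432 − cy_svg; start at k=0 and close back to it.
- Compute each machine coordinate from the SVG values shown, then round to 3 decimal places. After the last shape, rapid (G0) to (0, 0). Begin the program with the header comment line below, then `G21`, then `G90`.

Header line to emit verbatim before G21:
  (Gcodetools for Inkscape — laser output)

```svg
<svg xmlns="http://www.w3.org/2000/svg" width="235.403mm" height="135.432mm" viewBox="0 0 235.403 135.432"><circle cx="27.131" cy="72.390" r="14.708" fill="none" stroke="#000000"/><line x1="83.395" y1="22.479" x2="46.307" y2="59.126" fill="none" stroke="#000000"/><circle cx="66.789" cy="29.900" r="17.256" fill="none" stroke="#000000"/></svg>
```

(Gcodetools for Inkscape — laser output)
G21
G90
G0 X41.839 Y63.042
M3 S322
G1 X39.030 Y71.687 F3224
G1 X31.676 Y77.030
G1 X22.586 Y77.030
G1 X15.232 Y71.687
G1 X12.423 Y63.042
G1 X15.232 Y54.397
G1 X22.586 Y49.054
G1 X31.676 Y49.054
G1 X39.030 Y54.397
G1 X41.839 Y63.042
M5
G0 X83.395 Y112.953
M3 S322
G1 X46.307 Y76.306 F3224
M5
G0 X84.045 Y105.532
M3 S322
G1 X80.749 Y115.675 F3224
G1 X72.121 Y121.943
G1 X61.457 Y121.943
G1 X52.829 Y115.675
G1 X49.533 Y105.532
G1 X52.829 Y95.389
G1 X61.457 Y89.121
G1 X72.121 Y89.121
G1 X80.749 Y95.389
G1 X84.045 Y105.532
M5
G0 X0.000 Y0.000

Since the viewBox matches the mm dimensions, user units are millimetres directly. The only transform is the Y-flip y_m = 135.432 − y_svg.

Shape 1 is a circle drawn with `<circle>`. Its stroke #000000 means engrave at S322, F3224. After flipping Y the toolpath is (41.839,63.042) → (39.030,71.687) → (31.676,77.030) → (22.586,77.030) → (15.232,71.687) → (12.423,63.042) → (15.232,54.397) → (22.586,49.054) → (31.676,49.054) → (39.030,54.397) → (41.839,63.042), returning to the start.

Shape 2 is a line segment drawn with `<line>`. Its stroke #000000 means engrave at S322, F3224. After flipping Y the toolpath is (83.395,112.953) → (46.307,76.306).

Shape 3 is a circle drawn with `<circle>`. Its stroke #000000 means engrave at S322, F3224. After flipping Y the toolpath is (84.045,105.532) → (80.749,115.675) → (72.121,121.943) → (61.457,121.943) → (52.829,115.675) → (49.533,105.532) → (52.829,95.389) → (61.457,89.121) → (72.121,89.121) → (80.749,95.389) → (84.045,105.532), returning to the start.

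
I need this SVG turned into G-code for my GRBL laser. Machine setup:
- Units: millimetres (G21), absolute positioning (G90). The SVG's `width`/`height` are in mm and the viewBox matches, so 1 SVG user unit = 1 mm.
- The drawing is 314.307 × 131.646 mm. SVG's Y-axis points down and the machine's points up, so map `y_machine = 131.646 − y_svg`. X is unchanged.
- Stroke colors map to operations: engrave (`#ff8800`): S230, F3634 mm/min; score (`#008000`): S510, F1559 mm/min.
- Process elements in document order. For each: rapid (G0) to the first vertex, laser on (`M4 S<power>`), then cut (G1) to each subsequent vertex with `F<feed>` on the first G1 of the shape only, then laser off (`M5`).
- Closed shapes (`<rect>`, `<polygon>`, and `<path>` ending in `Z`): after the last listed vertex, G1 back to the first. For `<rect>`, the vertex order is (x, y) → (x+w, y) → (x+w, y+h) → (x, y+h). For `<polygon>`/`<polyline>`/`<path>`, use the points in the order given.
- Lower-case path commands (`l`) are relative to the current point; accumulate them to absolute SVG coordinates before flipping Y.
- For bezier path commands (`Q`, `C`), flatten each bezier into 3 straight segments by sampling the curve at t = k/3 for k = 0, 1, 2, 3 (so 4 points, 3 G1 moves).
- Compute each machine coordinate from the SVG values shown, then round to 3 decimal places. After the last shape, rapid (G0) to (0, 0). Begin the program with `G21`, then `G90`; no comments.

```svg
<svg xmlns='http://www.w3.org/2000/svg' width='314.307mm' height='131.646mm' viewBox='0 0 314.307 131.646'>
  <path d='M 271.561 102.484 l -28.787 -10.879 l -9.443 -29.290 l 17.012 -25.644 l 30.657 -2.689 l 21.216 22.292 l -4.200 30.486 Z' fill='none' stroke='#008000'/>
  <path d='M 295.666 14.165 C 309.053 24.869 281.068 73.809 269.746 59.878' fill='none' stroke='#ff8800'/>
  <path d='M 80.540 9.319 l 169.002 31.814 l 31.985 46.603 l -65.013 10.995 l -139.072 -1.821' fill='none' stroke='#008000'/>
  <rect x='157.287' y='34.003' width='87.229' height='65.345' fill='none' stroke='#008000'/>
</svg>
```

G21
G90
G0 X271.561 Y29.162
M4 S510
G1 X242.774 Y40.041 F1559
G1 X233.331 Y69.331
G1 X250.343 Y94.975
G1 X281.000 Y97.664
G1 X302.216 Y75.372
G1 X298.016 Y44.886
G1 X271.561 Y29.162
M5
G0 X295.666 Y117.481
M4 S230
G1 X297.412 Y97.776 F3634
G1 X284.473 Y75.049
G1 X269.746 Y71.768
M5
G0 X80.540 Y122.327
M4 S510
G1 X249.542 Y90.513 F1559
G1 X281.527 Y43.910
G1 X216.514 Y32.915
G1 X77.442 Y34.736
M5
G0 X157.287 Y97.643
M4 S510
G1 X244.516 Y97.643 F1559
G1 X244.516 Y32.298
G1 X157.287 Y32.298
G1 X157.287 Y97.643
M5
G0 X0.000 Y0.000

viewBox `0 0 314.307 131.646` with mm width/height → 1 unit = 1 mm. Flip: y_m = 131.646 − y_svg.

**Shape 1** — `<path>` regular polygon, stroke `#008000` → score (S510, F1559). Machine vertices: (271.561,29.162) → (242.774,40.041) → (233.331,69.331) → (250.343,94.975) → (281.000,97.664) → (302.216,75.372) → (298.016,44.886) → (271.561,29.162). Closed: final G1 returns to the first vertex.

**Shape 2** — `<path>` cubic bezier, stroke `#ff8800` → engrave (S230, F3634). Control points (SVG): P0=(295.666,14.165), P1=(309.053,24.869), P2=(281.068,73.809), P3=(269.746,59.878); sampled at t=k/3. Machine vertices: (295.666,117.481) → (297.412,97.776) → (284.473,75.049) → (269.746,71.768). Open path.

**Shape 3** — `<path>` open polyline, stroke `#008000` → score (S510, F1559). Machine vertices: (80.540,122.327) → (249.542,90.513) → (281.527,43.910) → (216.514,32.915) → (77.442,34.736). Open path.

**Shape 4** — `<rect>` rectangle, stroke `#008000` → score (S510, F1559). Machine vertices: (157.287,97.643) → (244.516,97.643) → (244.516,32.298) → (157.287,32.298) → (157.287,97.643). Closed: final G1 returns to the first vertex.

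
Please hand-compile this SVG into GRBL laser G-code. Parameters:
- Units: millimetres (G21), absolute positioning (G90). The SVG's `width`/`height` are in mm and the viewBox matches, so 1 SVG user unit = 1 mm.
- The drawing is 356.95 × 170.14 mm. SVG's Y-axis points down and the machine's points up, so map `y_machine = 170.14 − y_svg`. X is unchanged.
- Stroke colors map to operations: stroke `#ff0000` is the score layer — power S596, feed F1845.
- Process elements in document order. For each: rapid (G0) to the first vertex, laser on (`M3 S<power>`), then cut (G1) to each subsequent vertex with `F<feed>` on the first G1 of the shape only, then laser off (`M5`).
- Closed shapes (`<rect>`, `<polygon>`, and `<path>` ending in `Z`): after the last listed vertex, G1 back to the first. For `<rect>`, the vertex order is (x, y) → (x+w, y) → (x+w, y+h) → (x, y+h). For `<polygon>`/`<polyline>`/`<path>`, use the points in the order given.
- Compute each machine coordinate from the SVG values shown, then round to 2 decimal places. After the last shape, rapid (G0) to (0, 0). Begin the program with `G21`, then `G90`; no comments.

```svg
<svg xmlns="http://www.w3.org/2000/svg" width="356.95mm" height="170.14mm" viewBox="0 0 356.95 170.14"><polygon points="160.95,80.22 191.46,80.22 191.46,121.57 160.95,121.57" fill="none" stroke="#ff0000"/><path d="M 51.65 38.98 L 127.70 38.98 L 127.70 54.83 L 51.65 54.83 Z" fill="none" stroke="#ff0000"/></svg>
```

G21
G90
G0 X160.95 Y89.92
M3 S596
G1 X191.46 Y89.92 F1845
G1 X191.46 Y48.57
G1 X160.95 Y48.57
G1 X160.95 Y89.92
M5
G0 X51.65 Y131.16
M3 S596
G1 X127.70 Y131.16 F1845
G1 X127.70 Y115.31
G1 X51.65 Y115.31
G1 X51.65 Y131.16
M5
G0 X0.00 Y0.00

1 u = 1 mm; y_m = 170.14 − y.

[1] `<polygon>` rectangle, #ff0000→score S596 F1845: (160.95,89.92) → (191.46,89.92) → (191.46,48.57) → (160.95,48.57) → (160.95,89.92) (closed)

[2] `<path>` rectangle, #ff0000→score S596 F1845: (51.65,131.16) → (127.70,131.16) → (127.70,115.31) → (51.65,115.31) → (51.65,131.16) (closed)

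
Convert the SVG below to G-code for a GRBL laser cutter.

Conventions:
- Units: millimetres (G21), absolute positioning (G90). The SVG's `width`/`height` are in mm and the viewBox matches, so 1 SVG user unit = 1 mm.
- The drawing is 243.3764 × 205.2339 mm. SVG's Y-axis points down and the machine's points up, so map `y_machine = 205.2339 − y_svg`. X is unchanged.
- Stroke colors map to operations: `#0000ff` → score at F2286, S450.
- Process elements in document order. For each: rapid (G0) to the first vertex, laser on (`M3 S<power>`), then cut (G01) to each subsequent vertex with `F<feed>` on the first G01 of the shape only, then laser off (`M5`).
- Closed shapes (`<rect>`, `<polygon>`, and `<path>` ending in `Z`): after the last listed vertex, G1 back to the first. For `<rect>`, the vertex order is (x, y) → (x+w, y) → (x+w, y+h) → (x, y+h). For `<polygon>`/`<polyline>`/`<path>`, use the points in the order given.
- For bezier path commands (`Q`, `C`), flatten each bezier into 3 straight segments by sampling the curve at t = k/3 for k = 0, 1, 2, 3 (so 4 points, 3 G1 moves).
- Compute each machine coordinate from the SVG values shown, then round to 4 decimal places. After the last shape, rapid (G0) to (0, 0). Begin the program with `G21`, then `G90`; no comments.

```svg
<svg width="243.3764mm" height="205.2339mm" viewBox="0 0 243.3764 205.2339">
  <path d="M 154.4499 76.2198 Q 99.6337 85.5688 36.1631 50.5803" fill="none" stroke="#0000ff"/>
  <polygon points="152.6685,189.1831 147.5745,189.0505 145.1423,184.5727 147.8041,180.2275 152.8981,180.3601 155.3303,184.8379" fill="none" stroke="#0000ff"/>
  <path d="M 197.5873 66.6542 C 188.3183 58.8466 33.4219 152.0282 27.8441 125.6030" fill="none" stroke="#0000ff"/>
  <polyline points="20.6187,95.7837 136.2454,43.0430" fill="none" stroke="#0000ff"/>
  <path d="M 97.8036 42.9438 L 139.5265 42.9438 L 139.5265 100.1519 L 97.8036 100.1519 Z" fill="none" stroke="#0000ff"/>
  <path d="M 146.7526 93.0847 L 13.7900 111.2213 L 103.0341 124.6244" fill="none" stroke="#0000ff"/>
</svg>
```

viewBox `0 0 243.3764 205.2339` with mm width/height → 1 unit = 1 mm. Flip: y_m = 205.2339 − y_svg.

**Shape 1** — `<path>` quadratic bezier, stroke `#0000ff` → score (S450, F2286). Control points (SVG): P0=(154.4499,76.2198), P1=(99.6337,85.5688), P2=(36.1631,50.5803); sampled at t=k/3. Machine vertices: (154.4499,129.0141) → (116.9442,127.7078) → (77.5152,136.2543) → (36.1631,154.6536). Open path.

**Shape 2** — `<polygon>` regular polygon, stroke `#0000ff` → score (S450, F2286). Machine vertices: (152.6685,16.0508) → (147.5745,16.1834) → (145.1423,20.6612) → (147.8041,25.0064) → (152.8981,24.8738) → (155.3303,20.3960) → (152.6685,16.0508). Closed: final G1 returns to the first vertex.

**Shape 3** — `<path>` cubic bezier, stroke `#0000ff` → score (S450, F2286). Control points (SVG): P0=(197.5873,66.6542), P1=(188.3183,58.8466), P2=(33.4219,152.0282), P3=(27.8441,125.6030); sampled at t=k/3. Machine vertices: (197.5873,138.5797) → (150.6998,120.8945) → (72.2708,84.9044) → (27.8441,79.6309). Open path.

**Shape 4** — `<polyline>` line segment, stroke `#0000ff` → score (S450, F2286). Machine vertices: (20.6187,109.4502) → (136.2454,162.1909). Open path.

**Shape 5** — `<path>` rectangle, stroke `#0000ff` → score (S450, F2286). Machine vertices: (97.8036,162.2901) → (139.5265,162.2901) → (139.5265,105.0820) → (97.8036,105.0820) → (97.8036,162.2901). Closed: final G1 returns to the first vertex.

**Shape 6** — `<path>` open polyline, stroke `#0000ff` → score (S450, F2286). Machine vertices: (146.7526,112.1492) → (13.7900,94.0126) → (103.0341,80.6095). Open path.

G21
G90
G0 X154.4499 Y129.0141
M3 S450
G01 X116.9442 Y127.7078 F2286
G01 X77.5152 Y136.2543
G01 X36.1631 Y154.6536
M5
G0 X152.6685 Y16.0508
M3 S450
G01 X147.5745 Y16.1834 F2286
G01 X145.1423 Y20.6612
G01 X147.8041 Y25.0064
G01 X152.8981 Y24.8738
G01 X155.3303 Y20.3960
G01 X152.6685 Y16.0508
M5
G0 X197.5873 Y138.5797
M3 S450
G01 X150.6998 Y120.8945 F2286
G01 X72.2708 Y84.9044
G01 X27.8441 Y79.6309
M5
G0 X20.6187 Y109.4502
M3 S450
G01 X136.2454 Y162.1909 F2286
M5
G0 X97.8036 Y162.2901
M3 S450
G01 X139.5265 Y162.2901 F2286
G01 X139.5265 Y105.0820
G01 X97.8036 Y105.0820
G01 X97.8036 Y162.2901
M5
G0 X146.7526 Y112.1492
M3 S450
G01 X13.7900 Y94.0126 F2286
G01 X103.0341 Y80.6095
M5
G0 X0.0000 Y0.0000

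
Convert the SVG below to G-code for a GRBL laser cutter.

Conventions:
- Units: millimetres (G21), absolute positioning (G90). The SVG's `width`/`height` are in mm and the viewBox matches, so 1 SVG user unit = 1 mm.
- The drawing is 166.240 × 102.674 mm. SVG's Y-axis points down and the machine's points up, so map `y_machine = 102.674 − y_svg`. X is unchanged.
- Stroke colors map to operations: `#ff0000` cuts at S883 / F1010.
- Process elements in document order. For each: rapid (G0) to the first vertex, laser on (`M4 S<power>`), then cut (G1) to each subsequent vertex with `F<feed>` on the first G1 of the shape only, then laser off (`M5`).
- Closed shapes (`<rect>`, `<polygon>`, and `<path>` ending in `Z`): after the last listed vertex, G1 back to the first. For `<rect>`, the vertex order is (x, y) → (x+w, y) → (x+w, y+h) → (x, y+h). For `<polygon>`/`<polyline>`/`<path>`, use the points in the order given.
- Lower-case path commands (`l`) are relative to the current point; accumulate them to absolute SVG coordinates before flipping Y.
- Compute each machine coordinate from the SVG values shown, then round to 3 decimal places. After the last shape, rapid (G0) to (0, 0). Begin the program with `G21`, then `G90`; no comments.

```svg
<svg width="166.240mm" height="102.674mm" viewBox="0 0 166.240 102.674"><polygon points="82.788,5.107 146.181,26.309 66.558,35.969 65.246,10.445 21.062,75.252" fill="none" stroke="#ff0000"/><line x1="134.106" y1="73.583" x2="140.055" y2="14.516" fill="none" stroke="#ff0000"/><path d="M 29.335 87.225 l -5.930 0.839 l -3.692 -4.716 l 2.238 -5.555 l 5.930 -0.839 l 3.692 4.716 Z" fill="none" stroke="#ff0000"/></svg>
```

1 u = 1 mm; y_m = 102.674 − y.

[1] `<polygon>` closed polygon, #ff0000→cut S883 F1010: (82.788,97.567) → (146.181,76.365) → (66.558,66.705) → (65.246,92.229) → (21.062,27.422) → (82.788,97.567) (closed)

[2] `<line>` line segment, #ff0000→cut S883 F1010: (134.106,29.091) → (140.055,88.158)

[3] `<path>` regular polygon, #ff0000→cut S883 F1010: (29.335,15.449) → (23.405,14.610) → (19.713,19.326) → (21.951,24.881) → (27.881,25.720) → (31.573,21.004) → (29.335,15.449) (closed)

G21
G90
G0 X82.788 Y97.567
M4 S883
G1 X146.181 Y76.365 F1010
G1 X66.558 Y66.705
G1 X65.246 Y92.229
G1 X21.062 Y27.422
G1 X82.788 Y97.567
M5
G0 X134.106 Y29.091
M4 S883
G1 X140.055 Y88.158 F1010
M5
G0 X29.335 Y15.449
M4 S883
G1 X23.405 Y14.610 F1010
G1 X19.713 Y19.326
G1 X21.951 Y24.881
G1 X27.881 Y25.720
G1 X31.573 Y21.004
G1 X29.335 Y15.449
M5
G0 X0.000 Y0.000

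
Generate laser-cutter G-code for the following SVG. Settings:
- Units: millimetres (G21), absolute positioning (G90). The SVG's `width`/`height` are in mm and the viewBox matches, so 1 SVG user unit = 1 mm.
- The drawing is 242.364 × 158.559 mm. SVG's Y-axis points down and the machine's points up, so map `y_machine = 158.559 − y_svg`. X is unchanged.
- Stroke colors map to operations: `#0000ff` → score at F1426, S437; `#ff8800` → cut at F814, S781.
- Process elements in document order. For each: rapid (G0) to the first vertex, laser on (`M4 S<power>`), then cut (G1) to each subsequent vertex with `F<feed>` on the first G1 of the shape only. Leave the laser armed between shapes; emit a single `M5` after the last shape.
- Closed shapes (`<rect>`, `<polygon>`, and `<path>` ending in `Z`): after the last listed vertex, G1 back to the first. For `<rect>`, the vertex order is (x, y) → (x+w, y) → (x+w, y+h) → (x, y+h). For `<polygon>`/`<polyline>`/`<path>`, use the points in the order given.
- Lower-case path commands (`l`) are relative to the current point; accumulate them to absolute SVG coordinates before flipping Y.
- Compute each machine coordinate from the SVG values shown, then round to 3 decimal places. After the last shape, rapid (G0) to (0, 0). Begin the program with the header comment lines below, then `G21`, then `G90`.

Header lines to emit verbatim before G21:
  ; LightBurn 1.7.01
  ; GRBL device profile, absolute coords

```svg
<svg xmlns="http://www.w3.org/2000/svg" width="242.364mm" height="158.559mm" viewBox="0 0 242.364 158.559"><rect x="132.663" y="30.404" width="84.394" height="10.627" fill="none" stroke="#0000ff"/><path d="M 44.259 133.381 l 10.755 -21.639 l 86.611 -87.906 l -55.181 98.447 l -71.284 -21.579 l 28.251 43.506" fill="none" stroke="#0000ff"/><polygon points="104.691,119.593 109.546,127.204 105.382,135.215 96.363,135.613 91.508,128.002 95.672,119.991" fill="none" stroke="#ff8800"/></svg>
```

; LightBurn 1.7.01
; GRBL device profile, absolute coords
G21
G90
G0 X132.663 Y128.155
M4 S437
G1 X217.057 Y128.155 F1426
G1 X217.057 Y117.528
G1 X132.663 Y117.528
G1 X132.663 Y128.155
G0 X44.259 Y25.178
M4 S437
G1 X55.014 Y46.817 F1426
G1 X141.625 Y134.723
G1 X86.444 Y36.276
G1 X15.160 Y57.855
G1 X43.411 Y14.349
G0 X104.691 Y38.966
M4 S781
G1 X109.546 Y31.355 F814
G1 X105.382 Y23.344
G1 X96.363 Y22.946
G1 X91.508 Y30.557
G1 X95.672 Y38.568
G1 X104.691 Y38.966
M5
G0 X0.000 Y0.000

Since the viewBox matches the mm dimensions, user units are millimetres directly. The only transform is the Y-flip y_m = 158.559 − y_svg.

Shape 1 is a rectangle drawn with `<rect>`. Its stroke #0000ff means score at S437, F1426. After flipping Y the toolpath is (132.663,128.155) → (217.057,128.155) → (217.057,117.528) → (132.663,117.528) → (132.663,128.155), returning to the start.

Shape 2 is a open polyline drawn with `<path>`. Its stroke #0000ff means score at S437, F1426. After flipping Y the toolpath is (44.259,25.178) → (55.014,46.817) → (141.625,134.723) → (86.444,36.276) → (15.160,57.855) → (43.411,14.349).

Shape 3 is a regular polygon drawn with `<polygon>`. Its stroke #ff8800 means cut at S781, F814. After flipping Y the toolpath is (104.691,38.966) → (109.546,31.355) → (105.382,23.344) → (96.363,22.946) → (91.508,30.557) → (95.672,38.568) → (104.691,38.966), returning to the start.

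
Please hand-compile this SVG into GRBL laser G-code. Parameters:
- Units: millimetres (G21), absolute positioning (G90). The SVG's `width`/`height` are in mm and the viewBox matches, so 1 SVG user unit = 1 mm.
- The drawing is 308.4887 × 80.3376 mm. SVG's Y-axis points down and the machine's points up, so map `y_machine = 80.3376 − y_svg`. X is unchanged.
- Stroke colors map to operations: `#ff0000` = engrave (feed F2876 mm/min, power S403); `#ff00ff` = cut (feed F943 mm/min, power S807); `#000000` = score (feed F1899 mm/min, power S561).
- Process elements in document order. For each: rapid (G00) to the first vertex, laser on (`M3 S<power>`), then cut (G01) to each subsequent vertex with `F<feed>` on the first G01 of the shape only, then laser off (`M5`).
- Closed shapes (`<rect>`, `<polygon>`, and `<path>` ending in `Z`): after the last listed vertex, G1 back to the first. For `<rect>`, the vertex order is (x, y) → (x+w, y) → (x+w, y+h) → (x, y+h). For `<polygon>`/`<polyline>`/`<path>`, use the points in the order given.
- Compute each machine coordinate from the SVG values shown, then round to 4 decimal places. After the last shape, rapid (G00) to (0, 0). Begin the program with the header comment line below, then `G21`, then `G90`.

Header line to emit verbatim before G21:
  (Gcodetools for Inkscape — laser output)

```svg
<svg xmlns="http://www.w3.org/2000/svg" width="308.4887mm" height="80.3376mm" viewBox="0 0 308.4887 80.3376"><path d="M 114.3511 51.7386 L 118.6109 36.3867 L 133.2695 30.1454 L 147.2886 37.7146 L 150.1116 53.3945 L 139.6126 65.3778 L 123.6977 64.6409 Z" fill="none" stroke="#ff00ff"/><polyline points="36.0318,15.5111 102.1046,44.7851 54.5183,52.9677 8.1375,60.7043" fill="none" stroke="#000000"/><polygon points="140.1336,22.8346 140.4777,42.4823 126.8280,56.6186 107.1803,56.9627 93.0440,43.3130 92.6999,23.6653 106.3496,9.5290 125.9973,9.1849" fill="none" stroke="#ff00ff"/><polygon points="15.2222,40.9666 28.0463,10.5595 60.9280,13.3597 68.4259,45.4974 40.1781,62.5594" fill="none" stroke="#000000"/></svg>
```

Since the viewBox matches the mm dimensions, user units are millimetres directly. The only transform is the Y-flip y_m = 80.3376 − y_svg.

Shape 1 is a regular polygon drawn with `<path>`. Its stroke #ff00ff means cut at S807, F943. After flipping Y the toolpath is (114.3511,28.5990) → (118.6109,43.9509) → (133.2695,50.1922) → (147.2886,42.6230) → (150.1116,26.9431) → (139.6126,14.9598) → (123.6977,15.6967) → (114.3511,28.5990), returning to the start.

Shape 2 is a open polyline drawn with `<polyline>`. Its stroke #000000 means score at S561, F1899. After flipping Y the toolpath is (36.0318,64.8265) → (102.1046,35.5525) → (54.5183,27.3699) → (8.1375,19.6333).

Shape 3 is a regular polygon drawn with `<polygon>`. Its stroke #ff00ff means cut at S807, F943. After flipping Y the toolpath is (140.1336,57.5030) → (140.4777,37.8553) → (126.8280,23.7190) → (107.1803,23.3749) → (93.0440,37.0246) → (92.6999,56.6723) → (106.3496,70.8086) → (125.9973,71.1527) → (140.1336,57.5030), returning to the start.

Shape 4 is a regular polygon drawn with `<polygon>`. Its stroke #000000 means score at S561, F1899. After flipping Y the toolpath is (15.2222,39.3710) → (28.0463,69.7781) → (60.9280,66.9779) → (68.4259,34.8402) → (40.1781,17.7782) → (15.2222,39.3710), returning to the start.

(Gcodetools for Inkscape — laser output)
G21
G90
G00 X114.3511 Y28.5990
M3 S807
G01 X118.6109 Y43.9509 F943
G01 X133.2695 Y50.1922
G01 X147.2886 Y42.6230
G01 X150.1116 Y26.9431
G01 X139.6126 Y14.9598
G01 X123.6977 Y15.6967
G01 X114.3511 Y28.5990
M5
G00 X36.0318 Y64.8265
M3 S561
G01 X102.1046 Y35.5525 F1899
G01 X54.5183 Y27.3699
G01 X8.1375 Y19.6333
M5
G00 X140.1336 Y57.5030
M3 S807
G01 X140.4777 Y37.8553 F943
G01 X126.8280 Y23.7190
G01 X107.1803 Y23.3749
G01 X93.0440 Y37.0246
G01 X92.6999 Y56.6723
G01 X106.3496 Y70.8086
G01 X125.9973 Y71.1527
G01 X140.1336 Y57.5030
M5
G00 X15.2222 Y39.3710
M3 S561
G01 X28.0463 Y69.7781 F1899
G01 X60.9280 Y66.9779
G01 X68.4259 Y34.8402
G01 X40.1781 Y17.7782
G01 X15.2222 Y39.3710
M5
G00 X0.0000 Y0.0000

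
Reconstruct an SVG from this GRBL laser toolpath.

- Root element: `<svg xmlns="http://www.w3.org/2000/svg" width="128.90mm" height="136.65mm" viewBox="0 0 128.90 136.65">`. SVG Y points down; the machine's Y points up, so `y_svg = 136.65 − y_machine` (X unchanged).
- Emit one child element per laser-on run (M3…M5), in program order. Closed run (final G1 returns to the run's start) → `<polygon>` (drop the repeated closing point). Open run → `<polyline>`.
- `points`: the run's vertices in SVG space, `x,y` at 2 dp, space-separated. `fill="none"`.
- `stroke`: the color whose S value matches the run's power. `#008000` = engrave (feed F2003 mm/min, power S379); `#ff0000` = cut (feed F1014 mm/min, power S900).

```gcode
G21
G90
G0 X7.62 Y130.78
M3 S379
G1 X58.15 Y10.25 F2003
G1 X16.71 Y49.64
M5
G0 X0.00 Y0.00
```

<svg xmlns="http://www.w3.org/2000/svg" width="128.90mm" height="136.65mm" viewBox="0 0 128.90 136.65">
  <polyline points="7.62,5.87 58.15,126.40 16.71,87.01" fill="none" stroke="#008000"/>
</svg>

Each laser-on run becomes one SVG element. Flip Y back into SVG space with y_svg = 136.65 − y_machine. Every run uses S379, so all elements get stroke `#008000` (engrave).

Run 1: The run is open, so emit a `<polyline>` with points (Y-flipped): 7.62,5.87 58.15,126.40 16.71,87.01.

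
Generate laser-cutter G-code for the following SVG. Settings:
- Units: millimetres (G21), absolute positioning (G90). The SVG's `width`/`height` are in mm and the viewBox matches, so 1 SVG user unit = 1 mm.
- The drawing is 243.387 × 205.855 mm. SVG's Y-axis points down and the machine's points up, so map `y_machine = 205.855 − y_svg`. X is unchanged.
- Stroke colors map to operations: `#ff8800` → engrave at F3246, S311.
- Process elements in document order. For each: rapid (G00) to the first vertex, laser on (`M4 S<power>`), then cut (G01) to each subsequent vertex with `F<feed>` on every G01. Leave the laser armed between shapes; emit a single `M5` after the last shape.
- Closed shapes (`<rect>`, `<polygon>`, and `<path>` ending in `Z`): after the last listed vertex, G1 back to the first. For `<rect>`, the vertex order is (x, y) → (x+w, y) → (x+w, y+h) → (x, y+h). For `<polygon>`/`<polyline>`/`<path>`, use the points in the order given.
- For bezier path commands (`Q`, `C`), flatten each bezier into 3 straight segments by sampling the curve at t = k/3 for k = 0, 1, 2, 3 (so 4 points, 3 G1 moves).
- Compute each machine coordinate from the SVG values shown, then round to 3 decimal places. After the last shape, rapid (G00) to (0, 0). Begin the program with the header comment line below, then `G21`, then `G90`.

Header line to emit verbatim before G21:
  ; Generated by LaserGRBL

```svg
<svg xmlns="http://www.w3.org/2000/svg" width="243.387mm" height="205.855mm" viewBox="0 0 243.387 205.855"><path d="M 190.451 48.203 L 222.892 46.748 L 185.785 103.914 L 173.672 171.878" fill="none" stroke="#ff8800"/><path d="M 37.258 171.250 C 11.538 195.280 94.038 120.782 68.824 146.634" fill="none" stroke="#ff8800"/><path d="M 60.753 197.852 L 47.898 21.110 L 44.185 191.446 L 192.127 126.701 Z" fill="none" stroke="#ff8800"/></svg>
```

Since the viewBox matches the mm dimensions, user units are millimetres directly. The only transform is the Y-flip y_m = 205.855 − y_svg.

Shape 1 is a open polyline drawn with `<path>`. Its stroke #ff8800 means engrave at S311, F3246. After flipping Y the toolpath is (190.451,157.652) → (222.892,159.107) → (185.785,101.941) → (173.672,33.977).

Shape 2 is a cubic bezier drawn with `<path>`. Its stroke #ff8800 means engrave at S311, F3246. After flipping Y the toolpath is (37.258,34.605) → (39.614,36.052) → (66.131,58.989) → (68.824,59.221).

Shape 3 is a closed polygon drawn with `<path>`. Its stroke #ff8800 means engrave at S311, F3246. After flipping Y the toolpath is (60.753,8.003) → (47.898,184.745) → (44.185,14.409) → (192.127,79.154) → (60.753,8.003), returning to the start.

; Generated by LaserGRBL
G21
G90
G00 X190.451 Y157.652
M4 S311
G01 X222.892 Y159.107 F3246
G01 X185.785 Y101.941 F3246
G01 X173.672 Y33.977 F3246
G00 X37.258 Y34.605
M4 S311
G01 X39.614 Y36.052 F3246
G01 X66.131 Y58.989 F3246
G01 X68.824 Y59.221 F3246
G00 X60.753 Y8.003
M4 S311
G01 X47.898 Y184.745 F3246
G01 X44.185 Y14.409 F3246
G01 X192.127 Y79.154 F3246
G01 X60.753 Y8.003 F3246
M5
G00 X0.000 Y0.000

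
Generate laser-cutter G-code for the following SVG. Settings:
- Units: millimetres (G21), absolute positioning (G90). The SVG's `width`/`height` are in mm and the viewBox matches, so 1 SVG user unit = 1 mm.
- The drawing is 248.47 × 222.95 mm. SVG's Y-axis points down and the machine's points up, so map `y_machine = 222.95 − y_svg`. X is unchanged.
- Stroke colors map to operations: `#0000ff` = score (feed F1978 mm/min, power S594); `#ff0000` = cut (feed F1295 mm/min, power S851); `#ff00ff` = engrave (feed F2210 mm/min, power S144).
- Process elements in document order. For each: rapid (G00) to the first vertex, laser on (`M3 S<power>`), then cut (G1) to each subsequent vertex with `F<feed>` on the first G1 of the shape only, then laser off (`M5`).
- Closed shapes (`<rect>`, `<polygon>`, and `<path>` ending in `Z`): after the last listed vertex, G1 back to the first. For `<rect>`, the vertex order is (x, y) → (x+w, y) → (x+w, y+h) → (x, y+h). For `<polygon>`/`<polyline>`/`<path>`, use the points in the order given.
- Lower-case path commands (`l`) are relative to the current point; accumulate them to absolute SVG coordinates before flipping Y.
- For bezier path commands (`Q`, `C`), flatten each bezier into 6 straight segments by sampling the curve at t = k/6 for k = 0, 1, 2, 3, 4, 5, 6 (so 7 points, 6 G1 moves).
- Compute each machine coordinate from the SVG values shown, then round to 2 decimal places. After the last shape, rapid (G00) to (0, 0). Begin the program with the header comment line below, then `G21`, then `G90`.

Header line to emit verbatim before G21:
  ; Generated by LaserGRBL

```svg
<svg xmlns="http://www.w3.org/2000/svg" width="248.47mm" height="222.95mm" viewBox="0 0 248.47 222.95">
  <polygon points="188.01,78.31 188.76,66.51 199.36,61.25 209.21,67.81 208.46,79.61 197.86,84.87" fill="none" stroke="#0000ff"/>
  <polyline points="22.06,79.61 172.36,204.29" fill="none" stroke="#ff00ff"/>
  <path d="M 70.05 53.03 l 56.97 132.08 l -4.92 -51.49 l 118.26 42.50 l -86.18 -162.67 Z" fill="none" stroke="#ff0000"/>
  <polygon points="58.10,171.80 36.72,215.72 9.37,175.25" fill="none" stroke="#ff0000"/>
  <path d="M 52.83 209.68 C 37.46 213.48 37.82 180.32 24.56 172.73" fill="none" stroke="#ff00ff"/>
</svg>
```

; Generated by LaserGRBL
G21
G90
G00 X188.01 Y144.64
M3 S594
G1 X188.76 Y156.44 F1978
G1 X199.36 Y161.70
G1 X209.21 Y155.14
G1 X208.46 Y143.34
G1 X197.86 Y138.08
G1 X188.01 Y144.64
M5
G00 X22.06 Y143.34
M3 S144
G1 X172.36 Y18.66 F2210
M5
G00 X70.05 Y169.92
M3 S851
G1 X127.02 Y37.84 F1295
G1 X122.10 Y89.33
G1 X240.36 Y46.83
G1 X154.18 Y209.50
G1 X70.05 Y169.92
M5
G00 X58.10 Y51.15
M3 S851
G1 X36.72 Y7.23 F1295
G1 X9.37 Y47.70
G1 X58.10 Y51.15
M5
G00 X52.83 Y13.27
M3 S144
G1 X46.32 Y14.16 F2210
G1 X41.62 Y19.47
G1 X37.90 Y27.47
G1 X34.37 Y36.42
G1 X30.19 Y44.58
G1 X24.56 Y50.22
M5
G00 X0.00 Y0.00

1 u = 1 mm; y_m = 222.95 − y.

[1] `<polygon>` regular polygon, #0000ff→score S594 F1978: (188.01,144.64) → (188.76,156.44) → (199.36,161.70) → (209.21,155.14) → (208.46,143.34) → (197.86,138.08) → (188.01,144.64) (closed)

[2] `<polyline>` line segment, #ff00ff→engrave S144 F2210: (22.06,143.34) → (172.36,18.66)

[3] `<path>` closed polygon, #ff0000→cut S851 F1295: (70.05,169.92) → (127.02,37.84) → (122.10,89.33) → (240.36,46.83) → (154.18,209.50) → (70.05,169.92) (closed)

[4] `<polygon>` regular polygon, #ff0000→cut S851 F1295: (58.10,51.15) → (36.72,7.23) → (9.37,47.70) → (58.10,51.15) (closed)

[5] `<path>` cubic bezier, #ff00ff→engrave S144 F2210: (52.83,13.27) → (46.32,14.16) → (41.62,19.47) → (37.90,27.47) → (34.37,36.42) → (30.19,44.58) → (24.56,50.22)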